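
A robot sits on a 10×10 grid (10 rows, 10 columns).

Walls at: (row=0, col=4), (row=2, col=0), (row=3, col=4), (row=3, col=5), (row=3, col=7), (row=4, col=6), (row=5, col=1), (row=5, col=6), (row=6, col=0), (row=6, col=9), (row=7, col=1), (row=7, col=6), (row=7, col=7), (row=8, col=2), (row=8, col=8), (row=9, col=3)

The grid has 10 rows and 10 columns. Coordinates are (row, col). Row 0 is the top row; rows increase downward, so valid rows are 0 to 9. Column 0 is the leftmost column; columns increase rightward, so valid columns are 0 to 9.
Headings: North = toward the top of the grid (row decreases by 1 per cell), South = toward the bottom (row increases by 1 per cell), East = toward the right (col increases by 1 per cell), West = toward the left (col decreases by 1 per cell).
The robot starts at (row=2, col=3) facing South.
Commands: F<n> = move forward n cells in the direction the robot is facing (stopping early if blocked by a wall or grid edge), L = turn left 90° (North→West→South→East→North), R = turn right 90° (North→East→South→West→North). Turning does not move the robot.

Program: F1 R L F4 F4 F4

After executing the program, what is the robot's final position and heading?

Answer: Final position: (row=8, col=3), facing South

Derivation:
Start: (row=2, col=3), facing South
  F1: move forward 1, now at (row=3, col=3)
  R: turn right, now facing West
  L: turn left, now facing South
  F4: move forward 4, now at (row=7, col=3)
  F4: move forward 1/4 (blocked), now at (row=8, col=3)
  F4: move forward 0/4 (blocked), now at (row=8, col=3)
Final: (row=8, col=3), facing South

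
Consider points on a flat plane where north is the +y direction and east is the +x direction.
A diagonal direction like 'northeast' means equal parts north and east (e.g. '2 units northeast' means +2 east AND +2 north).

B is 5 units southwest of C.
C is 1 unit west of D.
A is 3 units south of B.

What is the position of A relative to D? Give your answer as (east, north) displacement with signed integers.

Answer: A is at (east=-6, north=-8) relative to D.

Derivation:
Place D at the origin (east=0, north=0).
  C is 1 unit west of D: delta (east=-1, north=+0); C at (east=-1, north=0).
  B is 5 units southwest of C: delta (east=-5, north=-5); B at (east=-6, north=-5).
  A is 3 units south of B: delta (east=+0, north=-3); A at (east=-6, north=-8).
Therefore A relative to D: (east=-6, north=-8).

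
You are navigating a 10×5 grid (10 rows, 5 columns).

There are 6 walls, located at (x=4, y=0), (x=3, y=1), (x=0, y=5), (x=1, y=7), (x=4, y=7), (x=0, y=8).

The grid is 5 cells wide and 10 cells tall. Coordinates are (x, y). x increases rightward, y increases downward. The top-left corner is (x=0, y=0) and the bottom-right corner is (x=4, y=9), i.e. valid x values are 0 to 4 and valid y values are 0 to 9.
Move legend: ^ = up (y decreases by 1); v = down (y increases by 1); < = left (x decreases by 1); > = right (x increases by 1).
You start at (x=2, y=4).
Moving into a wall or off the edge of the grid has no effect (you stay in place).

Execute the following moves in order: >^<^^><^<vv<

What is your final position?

Start: (x=2, y=4)
  > (right): (x=2, y=4) -> (x=3, y=4)
  ^ (up): (x=3, y=4) -> (x=3, y=3)
  < (left): (x=3, y=3) -> (x=2, y=3)
  ^ (up): (x=2, y=3) -> (x=2, y=2)
  ^ (up): (x=2, y=2) -> (x=2, y=1)
  > (right): blocked, stay at (x=2, y=1)
  < (left): (x=2, y=1) -> (x=1, y=1)
  ^ (up): (x=1, y=1) -> (x=1, y=0)
  < (left): (x=1, y=0) -> (x=0, y=0)
  v (down): (x=0, y=0) -> (x=0, y=1)
  v (down): (x=0, y=1) -> (x=0, y=2)
  < (left): blocked, stay at (x=0, y=2)
Final: (x=0, y=2)

Answer: Final position: (x=0, y=2)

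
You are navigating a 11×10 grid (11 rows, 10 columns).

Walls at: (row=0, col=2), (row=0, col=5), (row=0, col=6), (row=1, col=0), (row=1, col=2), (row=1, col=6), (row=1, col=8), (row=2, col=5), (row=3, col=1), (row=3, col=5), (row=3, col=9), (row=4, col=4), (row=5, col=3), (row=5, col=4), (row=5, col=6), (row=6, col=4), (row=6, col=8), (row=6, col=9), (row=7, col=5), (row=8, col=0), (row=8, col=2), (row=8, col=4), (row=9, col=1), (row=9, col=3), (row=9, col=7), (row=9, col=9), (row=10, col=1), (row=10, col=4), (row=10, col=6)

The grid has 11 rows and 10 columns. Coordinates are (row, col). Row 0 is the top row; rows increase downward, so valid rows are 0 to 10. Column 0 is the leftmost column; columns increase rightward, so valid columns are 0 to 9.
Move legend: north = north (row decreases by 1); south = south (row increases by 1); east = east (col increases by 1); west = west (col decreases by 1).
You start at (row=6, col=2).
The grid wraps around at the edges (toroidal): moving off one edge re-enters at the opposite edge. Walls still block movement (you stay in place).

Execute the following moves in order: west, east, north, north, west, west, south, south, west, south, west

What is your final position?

Start: (row=6, col=2)
  west (west): (row=6, col=2) -> (row=6, col=1)
  east (east): (row=6, col=1) -> (row=6, col=2)
  north (north): (row=6, col=2) -> (row=5, col=2)
  north (north): (row=5, col=2) -> (row=4, col=2)
  west (west): (row=4, col=2) -> (row=4, col=1)
  west (west): (row=4, col=1) -> (row=4, col=0)
  south (south): (row=4, col=0) -> (row=5, col=0)
  south (south): (row=5, col=0) -> (row=6, col=0)
  west (west): blocked, stay at (row=6, col=0)
  south (south): (row=6, col=0) -> (row=7, col=0)
  west (west): (row=7, col=0) -> (row=7, col=9)
Final: (row=7, col=9)

Answer: Final position: (row=7, col=9)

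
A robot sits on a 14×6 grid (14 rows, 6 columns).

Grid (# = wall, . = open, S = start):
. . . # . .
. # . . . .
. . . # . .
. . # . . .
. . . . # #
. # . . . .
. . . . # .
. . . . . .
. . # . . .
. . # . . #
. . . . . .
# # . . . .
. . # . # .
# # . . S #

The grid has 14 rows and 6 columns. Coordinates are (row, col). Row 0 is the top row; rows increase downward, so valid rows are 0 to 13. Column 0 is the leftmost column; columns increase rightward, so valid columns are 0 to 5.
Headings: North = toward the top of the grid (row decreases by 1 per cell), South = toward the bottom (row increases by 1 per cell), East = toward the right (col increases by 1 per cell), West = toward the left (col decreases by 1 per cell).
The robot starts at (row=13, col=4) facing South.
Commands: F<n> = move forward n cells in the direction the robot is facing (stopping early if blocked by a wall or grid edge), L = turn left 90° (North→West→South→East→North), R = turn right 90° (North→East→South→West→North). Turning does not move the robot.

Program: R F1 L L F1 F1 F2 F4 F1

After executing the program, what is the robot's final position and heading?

Answer: Final position: (row=13, col=4), facing East

Derivation:
Start: (row=13, col=4), facing South
  R: turn right, now facing West
  F1: move forward 1, now at (row=13, col=3)
  L: turn left, now facing South
  L: turn left, now facing East
  F1: move forward 1, now at (row=13, col=4)
  F1: move forward 0/1 (blocked), now at (row=13, col=4)
  F2: move forward 0/2 (blocked), now at (row=13, col=4)
  F4: move forward 0/4 (blocked), now at (row=13, col=4)
  F1: move forward 0/1 (blocked), now at (row=13, col=4)
Final: (row=13, col=4), facing East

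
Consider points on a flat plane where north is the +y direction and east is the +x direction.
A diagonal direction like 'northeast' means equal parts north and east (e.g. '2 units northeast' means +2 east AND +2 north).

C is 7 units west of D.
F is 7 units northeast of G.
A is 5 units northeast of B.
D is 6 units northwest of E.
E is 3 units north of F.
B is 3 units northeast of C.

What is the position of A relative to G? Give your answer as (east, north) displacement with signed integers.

Answer: A is at (east=2, north=24) relative to G.

Derivation:
Place G at the origin (east=0, north=0).
  F is 7 units northeast of G: delta (east=+7, north=+7); F at (east=7, north=7).
  E is 3 units north of F: delta (east=+0, north=+3); E at (east=7, north=10).
  D is 6 units northwest of E: delta (east=-6, north=+6); D at (east=1, north=16).
  C is 7 units west of D: delta (east=-7, north=+0); C at (east=-6, north=16).
  B is 3 units northeast of C: delta (east=+3, north=+3); B at (east=-3, north=19).
  A is 5 units northeast of B: delta (east=+5, north=+5); A at (east=2, north=24).
Therefore A relative to G: (east=2, north=24).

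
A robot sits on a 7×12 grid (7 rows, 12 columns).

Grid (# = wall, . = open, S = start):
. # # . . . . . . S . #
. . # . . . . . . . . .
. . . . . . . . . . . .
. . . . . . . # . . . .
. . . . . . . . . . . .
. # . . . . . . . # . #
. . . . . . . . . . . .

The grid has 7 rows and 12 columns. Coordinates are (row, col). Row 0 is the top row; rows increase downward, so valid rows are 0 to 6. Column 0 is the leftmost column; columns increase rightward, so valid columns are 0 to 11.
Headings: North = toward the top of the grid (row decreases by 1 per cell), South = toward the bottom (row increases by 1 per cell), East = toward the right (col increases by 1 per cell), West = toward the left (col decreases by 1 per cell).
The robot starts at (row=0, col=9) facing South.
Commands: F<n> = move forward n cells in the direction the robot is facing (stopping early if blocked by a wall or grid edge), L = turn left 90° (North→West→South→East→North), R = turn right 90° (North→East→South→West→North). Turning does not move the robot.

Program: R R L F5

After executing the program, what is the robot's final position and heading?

Start: (row=0, col=9), facing South
  R: turn right, now facing West
  R: turn right, now facing North
  L: turn left, now facing West
  F5: move forward 5, now at (row=0, col=4)
Final: (row=0, col=4), facing West

Answer: Final position: (row=0, col=4), facing West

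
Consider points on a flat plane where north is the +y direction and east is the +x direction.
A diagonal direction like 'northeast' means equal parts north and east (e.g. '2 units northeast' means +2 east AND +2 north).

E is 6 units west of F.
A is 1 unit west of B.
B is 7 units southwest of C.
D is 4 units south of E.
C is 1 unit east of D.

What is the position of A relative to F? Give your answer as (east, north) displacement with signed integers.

Place F at the origin (east=0, north=0).
  E is 6 units west of F: delta (east=-6, north=+0); E at (east=-6, north=0).
  D is 4 units south of E: delta (east=+0, north=-4); D at (east=-6, north=-4).
  C is 1 unit east of D: delta (east=+1, north=+0); C at (east=-5, north=-4).
  B is 7 units southwest of C: delta (east=-7, north=-7); B at (east=-12, north=-11).
  A is 1 unit west of B: delta (east=-1, north=+0); A at (east=-13, north=-11).
Therefore A relative to F: (east=-13, north=-11).

Answer: A is at (east=-13, north=-11) relative to F.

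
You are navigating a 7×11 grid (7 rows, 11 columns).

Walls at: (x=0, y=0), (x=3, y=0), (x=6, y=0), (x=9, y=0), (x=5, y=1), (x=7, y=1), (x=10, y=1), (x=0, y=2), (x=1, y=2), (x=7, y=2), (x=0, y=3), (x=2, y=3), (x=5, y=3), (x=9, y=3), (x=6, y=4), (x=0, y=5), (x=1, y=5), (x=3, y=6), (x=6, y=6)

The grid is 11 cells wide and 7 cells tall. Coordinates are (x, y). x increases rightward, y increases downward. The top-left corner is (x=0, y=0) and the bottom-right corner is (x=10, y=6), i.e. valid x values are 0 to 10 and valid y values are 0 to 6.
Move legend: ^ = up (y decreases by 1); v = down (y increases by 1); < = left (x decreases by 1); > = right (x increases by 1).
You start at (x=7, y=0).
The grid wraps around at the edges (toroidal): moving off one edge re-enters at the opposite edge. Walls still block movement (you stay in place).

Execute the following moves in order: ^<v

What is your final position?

Answer: Final position: (x=7, y=0)

Derivation:
Start: (x=7, y=0)
  ^ (up): (x=7, y=0) -> (x=7, y=6)
  < (left): blocked, stay at (x=7, y=6)
  v (down): (x=7, y=6) -> (x=7, y=0)
Final: (x=7, y=0)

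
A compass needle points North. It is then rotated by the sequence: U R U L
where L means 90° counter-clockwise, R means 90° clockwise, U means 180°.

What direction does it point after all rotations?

Start: North
  U (U-turn (180°)) -> South
  R (right (90° clockwise)) -> West
  U (U-turn (180°)) -> East
  L (left (90° counter-clockwise)) -> North
Final: North

Answer: Final heading: North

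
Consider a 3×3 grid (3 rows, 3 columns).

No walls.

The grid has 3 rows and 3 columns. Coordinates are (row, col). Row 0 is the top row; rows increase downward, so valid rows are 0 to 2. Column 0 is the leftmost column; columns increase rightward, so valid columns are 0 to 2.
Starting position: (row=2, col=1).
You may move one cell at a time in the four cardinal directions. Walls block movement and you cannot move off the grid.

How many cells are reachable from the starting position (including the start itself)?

BFS flood-fill from (row=2, col=1):
  Distance 0: (row=2, col=1)
  Distance 1: (row=1, col=1), (row=2, col=0), (row=2, col=2)
  Distance 2: (row=0, col=1), (row=1, col=0), (row=1, col=2)
  Distance 3: (row=0, col=0), (row=0, col=2)
Total reachable: 9 (grid has 9 open cells total)

Answer: Reachable cells: 9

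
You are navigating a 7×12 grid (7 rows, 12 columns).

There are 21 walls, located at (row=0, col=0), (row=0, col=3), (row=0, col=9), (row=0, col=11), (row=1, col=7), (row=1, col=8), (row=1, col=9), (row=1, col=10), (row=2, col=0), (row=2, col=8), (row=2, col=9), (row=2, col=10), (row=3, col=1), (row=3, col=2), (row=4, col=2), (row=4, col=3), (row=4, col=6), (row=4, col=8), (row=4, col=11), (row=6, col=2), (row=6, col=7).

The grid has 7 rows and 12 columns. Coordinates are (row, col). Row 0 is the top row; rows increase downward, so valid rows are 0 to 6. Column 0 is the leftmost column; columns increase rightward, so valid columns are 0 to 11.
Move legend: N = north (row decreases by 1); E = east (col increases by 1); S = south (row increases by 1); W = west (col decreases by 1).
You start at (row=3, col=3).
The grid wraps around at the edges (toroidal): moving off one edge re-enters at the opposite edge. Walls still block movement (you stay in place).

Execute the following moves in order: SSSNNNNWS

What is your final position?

Start: (row=3, col=3)
  [×3]S (south): blocked, stay at (row=3, col=3)
  N (north): (row=3, col=3) -> (row=2, col=3)
  N (north): (row=2, col=3) -> (row=1, col=3)
  N (north): blocked, stay at (row=1, col=3)
  N (north): blocked, stay at (row=1, col=3)
  W (west): (row=1, col=3) -> (row=1, col=2)
  S (south): (row=1, col=2) -> (row=2, col=2)
Final: (row=2, col=2)

Answer: Final position: (row=2, col=2)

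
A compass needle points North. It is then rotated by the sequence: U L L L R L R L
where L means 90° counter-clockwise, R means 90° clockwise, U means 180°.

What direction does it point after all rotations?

Start: North
  U (U-turn (180°)) -> South
  L (left (90° counter-clockwise)) -> East
  L (left (90° counter-clockwise)) -> North
  L (left (90° counter-clockwise)) -> West
  R (right (90° clockwise)) -> North
  L (left (90° counter-clockwise)) -> West
  R (right (90° clockwise)) -> North
  L (left (90° counter-clockwise)) -> West
Final: West

Answer: Final heading: West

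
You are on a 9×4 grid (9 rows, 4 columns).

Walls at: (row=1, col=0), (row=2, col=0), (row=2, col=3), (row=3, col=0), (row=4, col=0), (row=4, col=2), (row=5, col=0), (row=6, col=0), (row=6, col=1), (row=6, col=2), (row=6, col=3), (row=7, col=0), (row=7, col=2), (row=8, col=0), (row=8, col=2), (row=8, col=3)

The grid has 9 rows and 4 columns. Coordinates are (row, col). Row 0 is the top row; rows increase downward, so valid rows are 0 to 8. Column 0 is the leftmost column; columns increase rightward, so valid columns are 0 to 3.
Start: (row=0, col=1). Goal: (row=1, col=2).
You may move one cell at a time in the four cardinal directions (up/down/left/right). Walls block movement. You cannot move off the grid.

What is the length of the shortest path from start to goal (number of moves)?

BFS from (row=0, col=1) until reaching (row=1, col=2):
  Distance 0: (row=0, col=1)
  Distance 1: (row=0, col=0), (row=0, col=2), (row=1, col=1)
  Distance 2: (row=0, col=3), (row=1, col=2), (row=2, col=1)  <- goal reached here
One shortest path (2 moves): (row=0, col=1) -> (row=0, col=2) -> (row=1, col=2)

Answer: Shortest path length: 2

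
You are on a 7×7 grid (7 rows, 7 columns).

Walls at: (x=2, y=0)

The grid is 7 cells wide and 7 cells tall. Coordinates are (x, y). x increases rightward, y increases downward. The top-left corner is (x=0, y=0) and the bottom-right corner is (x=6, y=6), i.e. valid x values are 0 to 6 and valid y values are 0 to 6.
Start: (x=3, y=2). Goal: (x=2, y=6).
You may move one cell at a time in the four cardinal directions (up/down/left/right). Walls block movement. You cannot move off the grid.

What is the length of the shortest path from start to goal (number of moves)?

Answer: Shortest path length: 5

Derivation:
BFS from (x=3, y=2) until reaching (x=2, y=6):
  Distance 0: (x=3, y=2)
  Distance 1: (x=3, y=1), (x=2, y=2), (x=4, y=2), (x=3, y=3)
  Distance 2: (x=3, y=0), (x=2, y=1), (x=4, y=1), (x=1, y=2), (x=5, y=2), (x=2, y=3), (x=4, y=3), (x=3, y=4)
  Distance 3: (x=4, y=0), (x=1, y=1), (x=5, y=1), (x=0, y=2), (x=6, y=2), (x=1, y=3), (x=5, y=3), (x=2, y=4), (x=4, y=4), (x=3, y=5)
  Distance 4: (x=1, y=0), (x=5, y=0), (x=0, y=1), (x=6, y=1), (x=0, y=3), (x=6, y=3), (x=1, y=4), (x=5, y=4), (x=2, y=5), (x=4, y=5), (x=3, y=6)
  Distance 5: (x=0, y=0), (x=6, y=0), (x=0, y=4), (x=6, y=4), (x=1, y=5), (x=5, y=5), (x=2, y=6), (x=4, y=6)  <- goal reached here
One shortest path (5 moves): (x=3, y=2) -> (x=2, y=2) -> (x=2, y=3) -> (x=2, y=4) -> (x=2, y=5) -> (x=2, y=6)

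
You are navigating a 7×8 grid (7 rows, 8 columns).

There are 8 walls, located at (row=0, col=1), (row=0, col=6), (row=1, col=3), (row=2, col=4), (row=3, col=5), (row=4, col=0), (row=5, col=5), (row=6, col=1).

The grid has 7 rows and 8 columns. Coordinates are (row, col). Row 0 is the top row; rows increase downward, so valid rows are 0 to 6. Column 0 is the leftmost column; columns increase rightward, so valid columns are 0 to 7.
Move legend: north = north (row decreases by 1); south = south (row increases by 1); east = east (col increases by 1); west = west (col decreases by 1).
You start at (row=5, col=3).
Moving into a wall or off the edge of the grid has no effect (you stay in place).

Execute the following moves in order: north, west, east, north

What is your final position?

Start: (row=5, col=3)
  north (north): (row=5, col=3) -> (row=4, col=3)
  west (west): (row=4, col=3) -> (row=4, col=2)
  east (east): (row=4, col=2) -> (row=4, col=3)
  north (north): (row=4, col=3) -> (row=3, col=3)
Final: (row=3, col=3)

Answer: Final position: (row=3, col=3)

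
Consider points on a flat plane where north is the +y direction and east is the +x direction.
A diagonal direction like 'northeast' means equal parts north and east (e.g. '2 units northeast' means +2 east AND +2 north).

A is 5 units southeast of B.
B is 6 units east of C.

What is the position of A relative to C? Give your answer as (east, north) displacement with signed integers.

Place C at the origin (east=0, north=0).
  B is 6 units east of C: delta (east=+6, north=+0); B at (east=6, north=0).
  A is 5 units southeast of B: delta (east=+5, north=-5); A at (east=11, north=-5).
Therefore A relative to C: (east=11, north=-5).

Answer: A is at (east=11, north=-5) relative to C.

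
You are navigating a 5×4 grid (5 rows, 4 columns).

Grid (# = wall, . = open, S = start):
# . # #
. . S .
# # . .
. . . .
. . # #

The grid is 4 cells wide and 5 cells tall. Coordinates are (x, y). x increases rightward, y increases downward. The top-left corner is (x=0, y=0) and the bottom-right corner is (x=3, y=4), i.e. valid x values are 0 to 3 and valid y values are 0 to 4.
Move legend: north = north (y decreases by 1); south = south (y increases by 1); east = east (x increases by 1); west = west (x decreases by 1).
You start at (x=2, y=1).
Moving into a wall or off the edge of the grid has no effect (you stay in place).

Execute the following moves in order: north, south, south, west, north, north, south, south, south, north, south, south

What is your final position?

Answer: Final position: (x=1, y=4)

Derivation:
Start: (x=2, y=1)
  north (north): blocked, stay at (x=2, y=1)
  south (south): (x=2, y=1) -> (x=2, y=2)
  south (south): (x=2, y=2) -> (x=2, y=3)
  west (west): (x=2, y=3) -> (x=1, y=3)
  north (north): blocked, stay at (x=1, y=3)
  north (north): blocked, stay at (x=1, y=3)
  south (south): (x=1, y=3) -> (x=1, y=4)
  south (south): blocked, stay at (x=1, y=4)
  south (south): blocked, stay at (x=1, y=4)
  north (north): (x=1, y=4) -> (x=1, y=3)
  south (south): (x=1, y=3) -> (x=1, y=4)
  south (south): blocked, stay at (x=1, y=4)
Final: (x=1, y=4)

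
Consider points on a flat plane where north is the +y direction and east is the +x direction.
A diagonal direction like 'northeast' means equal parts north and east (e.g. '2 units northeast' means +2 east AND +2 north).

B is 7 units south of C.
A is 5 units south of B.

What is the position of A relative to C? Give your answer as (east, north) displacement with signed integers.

Answer: A is at (east=0, north=-12) relative to C.

Derivation:
Place C at the origin (east=0, north=0).
  B is 7 units south of C: delta (east=+0, north=-7); B at (east=0, north=-7).
  A is 5 units south of B: delta (east=+0, north=-5); A at (east=0, north=-12).
Therefore A relative to C: (east=0, north=-12).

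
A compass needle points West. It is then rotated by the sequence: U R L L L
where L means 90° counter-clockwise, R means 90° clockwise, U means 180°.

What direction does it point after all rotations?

Start: West
  U (U-turn (180°)) -> East
  R (right (90° clockwise)) -> South
  L (left (90° counter-clockwise)) -> East
  L (left (90° counter-clockwise)) -> North
  L (left (90° counter-clockwise)) -> West
Final: West

Answer: Final heading: West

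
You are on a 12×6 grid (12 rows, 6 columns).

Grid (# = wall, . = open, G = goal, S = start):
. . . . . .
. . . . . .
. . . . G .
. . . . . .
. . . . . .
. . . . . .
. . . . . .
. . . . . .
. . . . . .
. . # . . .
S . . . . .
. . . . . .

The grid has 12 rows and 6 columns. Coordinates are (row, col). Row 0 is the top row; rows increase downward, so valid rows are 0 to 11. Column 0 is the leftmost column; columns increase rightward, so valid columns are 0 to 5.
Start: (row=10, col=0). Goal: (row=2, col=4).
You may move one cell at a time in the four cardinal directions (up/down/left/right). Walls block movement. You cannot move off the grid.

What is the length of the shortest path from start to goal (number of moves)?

Answer: Shortest path length: 12

Derivation:
BFS from (row=10, col=0) until reaching (row=2, col=4):
  Distance 0: (row=10, col=0)
  Distance 1: (row=9, col=0), (row=10, col=1), (row=11, col=0)
  Distance 2: (row=8, col=0), (row=9, col=1), (row=10, col=2), (row=11, col=1)
  Distance 3: (row=7, col=0), (row=8, col=1), (row=10, col=3), (row=11, col=2)
  Distance 4: (row=6, col=0), (row=7, col=1), (row=8, col=2), (row=9, col=3), (row=10, col=4), (row=11, col=3)
  Distance 5: (row=5, col=0), (row=6, col=1), (row=7, col=2), (row=8, col=3), (row=9, col=4), (row=10, col=5), (row=11, col=4)
  Distance 6: (row=4, col=0), (row=5, col=1), (row=6, col=2), (row=7, col=3), (row=8, col=4), (row=9, col=5), (row=11, col=5)
  Distance 7: (row=3, col=0), (row=4, col=1), (row=5, col=2), (row=6, col=3), (row=7, col=4), (row=8, col=5)
  Distance 8: (row=2, col=0), (row=3, col=1), (row=4, col=2), (row=5, col=3), (row=6, col=4), (row=7, col=5)
  Distance 9: (row=1, col=0), (row=2, col=1), (row=3, col=2), (row=4, col=3), (row=5, col=4), (row=6, col=5)
  Distance 10: (row=0, col=0), (row=1, col=1), (row=2, col=2), (row=3, col=3), (row=4, col=4), (row=5, col=5)
  Distance 11: (row=0, col=1), (row=1, col=2), (row=2, col=3), (row=3, col=4), (row=4, col=5)
  Distance 12: (row=0, col=2), (row=1, col=3), (row=2, col=4), (row=3, col=5)  <- goal reached here
One shortest path (12 moves): (row=10, col=0) -> (row=10, col=1) -> (row=10, col=2) -> (row=10, col=3) -> (row=10, col=4) -> (row=9, col=4) -> (row=8, col=4) -> (row=7, col=4) -> (row=6, col=4) -> (row=5, col=4) -> (row=4, col=4) -> (row=3, col=4) -> (row=2, col=4)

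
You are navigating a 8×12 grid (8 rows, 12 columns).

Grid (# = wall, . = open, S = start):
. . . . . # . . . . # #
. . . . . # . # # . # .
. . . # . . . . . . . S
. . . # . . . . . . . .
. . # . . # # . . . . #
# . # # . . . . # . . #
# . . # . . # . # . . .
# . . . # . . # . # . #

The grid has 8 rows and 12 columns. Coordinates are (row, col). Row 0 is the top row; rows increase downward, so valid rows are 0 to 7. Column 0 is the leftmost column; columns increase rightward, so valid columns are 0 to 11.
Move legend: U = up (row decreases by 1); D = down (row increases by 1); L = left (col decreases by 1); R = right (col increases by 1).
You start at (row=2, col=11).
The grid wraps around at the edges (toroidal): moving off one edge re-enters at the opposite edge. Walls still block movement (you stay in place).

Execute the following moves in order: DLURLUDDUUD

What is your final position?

Start: (row=2, col=11)
  D (down): (row=2, col=11) -> (row=3, col=11)
  L (left): (row=3, col=11) -> (row=3, col=10)
  U (up): (row=3, col=10) -> (row=2, col=10)
  R (right): (row=2, col=10) -> (row=2, col=11)
  L (left): (row=2, col=11) -> (row=2, col=10)
  U (up): blocked, stay at (row=2, col=10)
  D (down): (row=2, col=10) -> (row=3, col=10)
  D (down): (row=3, col=10) -> (row=4, col=10)
  U (up): (row=4, col=10) -> (row=3, col=10)
  U (up): (row=3, col=10) -> (row=2, col=10)
  D (down): (row=2, col=10) -> (row=3, col=10)
Final: (row=3, col=10)

Answer: Final position: (row=3, col=10)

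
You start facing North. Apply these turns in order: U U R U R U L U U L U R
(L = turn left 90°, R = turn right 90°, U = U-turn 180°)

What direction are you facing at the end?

Start: North
  U (U-turn (180°)) -> South
  U (U-turn (180°)) -> North
  R (right (90° clockwise)) -> East
  U (U-turn (180°)) -> West
  R (right (90° clockwise)) -> North
  U (U-turn (180°)) -> South
  L (left (90° counter-clockwise)) -> East
  U (U-turn (180°)) -> West
  U (U-turn (180°)) -> East
  L (left (90° counter-clockwise)) -> North
  U (U-turn (180°)) -> South
  R (right (90° clockwise)) -> West
Final: West

Answer: Final heading: West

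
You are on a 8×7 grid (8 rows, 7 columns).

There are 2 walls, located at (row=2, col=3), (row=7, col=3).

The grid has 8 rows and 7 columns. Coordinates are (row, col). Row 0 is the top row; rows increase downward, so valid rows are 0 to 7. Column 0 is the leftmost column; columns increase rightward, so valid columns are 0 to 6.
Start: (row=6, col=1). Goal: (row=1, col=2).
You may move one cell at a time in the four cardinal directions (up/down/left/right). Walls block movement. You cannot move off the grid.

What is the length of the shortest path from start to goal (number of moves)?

BFS from (row=6, col=1) until reaching (row=1, col=2):
  Distance 0: (row=6, col=1)
  Distance 1: (row=5, col=1), (row=6, col=0), (row=6, col=2), (row=7, col=1)
  Distance 2: (row=4, col=1), (row=5, col=0), (row=5, col=2), (row=6, col=3), (row=7, col=0), (row=7, col=2)
  Distance 3: (row=3, col=1), (row=4, col=0), (row=4, col=2), (row=5, col=3), (row=6, col=4)
  Distance 4: (row=2, col=1), (row=3, col=0), (row=3, col=2), (row=4, col=3), (row=5, col=4), (row=6, col=5), (row=7, col=4)
  Distance 5: (row=1, col=1), (row=2, col=0), (row=2, col=2), (row=3, col=3), (row=4, col=4), (row=5, col=5), (row=6, col=6), (row=7, col=5)
  Distance 6: (row=0, col=1), (row=1, col=0), (row=1, col=2), (row=3, col=4), (row=4, col=5), (row=5, col=6), (row=7, col=6)  <- goal reached here
One shortest path (6 moves): (row=6, col=1) -> (row=6, col=2) -> (row=5, col=2) -> (row=4, col=2) -> (row=3, col=2) -> (row=2, col=2) -> (row=1, col=2)

Answer: Shortest path length: 6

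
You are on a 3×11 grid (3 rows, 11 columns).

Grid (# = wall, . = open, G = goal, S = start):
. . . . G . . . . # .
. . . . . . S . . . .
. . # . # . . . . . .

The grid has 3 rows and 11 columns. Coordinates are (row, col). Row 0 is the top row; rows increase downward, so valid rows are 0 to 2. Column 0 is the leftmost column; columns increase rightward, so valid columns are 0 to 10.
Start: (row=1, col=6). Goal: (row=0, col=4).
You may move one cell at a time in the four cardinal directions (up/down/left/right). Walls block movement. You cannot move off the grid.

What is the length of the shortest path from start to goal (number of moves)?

Answer: Shortest path length: 3

Derivation:
BFS from (row=1, col=6) until reaching (row=0, col=4):
  Distance 0: (row=1, col=6)
  Distance 1: (row=0, col=6), (row=1, col=5), (row=1, col=7), (row=2, col=6)
  Distance 2: (row=0, col=5), (row=0, col=7), (row=1, col=4), (row=1, col=8), (row=2, col=5), (row=2, col=7)
  Distance 3: (row=0, col=4), (row=0, col=8), (row=1, col=3), (row=1, col=9), (row=2, col=8)  <- goal reached here
One shortest path (3 moves): (row=1, col=6) -> (row=1, col=5) -> (row=1, col=4) -> (row=0, col=4)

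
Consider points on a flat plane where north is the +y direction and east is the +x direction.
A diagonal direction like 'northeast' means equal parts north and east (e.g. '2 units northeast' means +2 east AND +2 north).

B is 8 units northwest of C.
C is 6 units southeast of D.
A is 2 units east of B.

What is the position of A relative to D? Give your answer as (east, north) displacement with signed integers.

Place D at the origin (east=0, north=0).
  C is 6 units southeast of D: delta (east=+6, north=-6); C at (east=6, north=-6).
  B is 8 units northwest of C: delta (east=-8, north=+8); B at (east=-2, north=2).
  A is 2 units east of B: delta (east=+2, north=+0); A at (east=0, north=2).
Therefore A relative to D: (east=0, north=2).

Answer: A is at (east=0, north=2) relative to D.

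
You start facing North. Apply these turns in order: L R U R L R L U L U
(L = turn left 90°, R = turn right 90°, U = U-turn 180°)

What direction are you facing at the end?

Answer: Final heading: East

Derivation:
Start: North
  L (left (90° counter-clockwise)) -> West
  R (right (90° clockwise)) -> North
  U (U-turn (180°)) -> South
  R (right (90° clockwise)) -> West
  L (left (90° counter-clockwise)) -> South
  R (right (90° clockwise)) -> West
  L (left (90° counter-clockwise)) -> South
  U (U-turn (180°)) -> North
  L (left (90° counter-clockwise)) -> West
  U (U-turn (180°)) -> East
Final: East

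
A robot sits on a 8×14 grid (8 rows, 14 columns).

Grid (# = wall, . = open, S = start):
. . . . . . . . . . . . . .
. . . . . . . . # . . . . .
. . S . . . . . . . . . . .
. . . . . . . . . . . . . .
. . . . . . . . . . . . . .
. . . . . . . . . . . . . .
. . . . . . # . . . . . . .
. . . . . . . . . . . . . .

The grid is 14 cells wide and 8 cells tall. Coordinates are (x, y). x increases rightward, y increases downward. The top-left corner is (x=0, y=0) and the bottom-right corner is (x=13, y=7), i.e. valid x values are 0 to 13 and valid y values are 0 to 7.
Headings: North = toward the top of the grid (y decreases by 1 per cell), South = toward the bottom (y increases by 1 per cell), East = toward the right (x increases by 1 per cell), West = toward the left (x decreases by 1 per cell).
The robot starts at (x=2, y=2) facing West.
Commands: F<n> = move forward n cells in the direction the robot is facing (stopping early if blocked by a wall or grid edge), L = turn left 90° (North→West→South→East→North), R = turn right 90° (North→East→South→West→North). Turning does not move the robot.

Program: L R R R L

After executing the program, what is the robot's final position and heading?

Start: (x=2, y=2), facing West
  L: turn left, now facing South
  R: turn right, now facing West
  R: turn right, now facing North
  R: turn right, now facing East
  L: turn left, now facing North
Final: (x=2, y=2), facing North

Answer: Final position: (x=2, y=2), facing North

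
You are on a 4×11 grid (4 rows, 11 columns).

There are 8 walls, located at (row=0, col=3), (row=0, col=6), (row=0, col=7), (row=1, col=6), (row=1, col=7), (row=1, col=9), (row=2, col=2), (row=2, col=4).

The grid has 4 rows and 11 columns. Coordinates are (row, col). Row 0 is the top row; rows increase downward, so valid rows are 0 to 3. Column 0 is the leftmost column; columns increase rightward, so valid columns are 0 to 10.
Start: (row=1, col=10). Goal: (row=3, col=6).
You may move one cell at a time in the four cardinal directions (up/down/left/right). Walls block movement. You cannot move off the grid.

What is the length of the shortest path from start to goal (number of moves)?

Answer: Shortest path length: 6

Derivation:
BFS from (row=1, col=10) until reaching (row=3, col=6):
  Distance 0: (row=1, col=10)
  Distance 1: (row=0, col=10), (row=2, col=10)
  Distance 2: (row=0, col=9), (row=2, col=9), (row=3, col=10)
  Distance 3: (row=0, col=8), (row=2, col=8), (row=3, col=9)
  Distance 4: (row=1, col=8), (row=2, col=7), (row=3, col=8)
  Distance 5: (row=2, col=6), (row=3, col=7)
  Distance 6: (row=2, col=5), (row=3, col=6)  <- goal reached here
One shortest path (6 moves): (row=1, col=10) -> (row=2, col=10) -> (row=2, col=9) -> (row=2, col=8) -> (row=2, col=7) -> (row=2, col=6) -> (row=3, col=6)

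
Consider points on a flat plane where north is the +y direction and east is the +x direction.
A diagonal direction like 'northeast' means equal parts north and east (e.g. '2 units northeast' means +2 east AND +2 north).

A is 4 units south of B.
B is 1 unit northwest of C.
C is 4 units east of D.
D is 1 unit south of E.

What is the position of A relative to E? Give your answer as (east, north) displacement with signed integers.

Answer: A is at (east=3, north=-4) relative to E.

Derivation:
Place E at the origin (east=0, north=0).
  D is 1 unit south of E: delta (east=+0, north=-1); D at (east=0, north=-1).
  C is 4 units east of D: delta (east=+4, north=+0); C at (east=4, north=-1).
  B is 1 unit northwest of C: delta (east=-1, north=+1); B at (east=3, north=0).
  A is 4 units south of B: delta (east=+0, north=-4); A at (east=3, north=-4).
Therefore A relative to E: (east=3, north=-4).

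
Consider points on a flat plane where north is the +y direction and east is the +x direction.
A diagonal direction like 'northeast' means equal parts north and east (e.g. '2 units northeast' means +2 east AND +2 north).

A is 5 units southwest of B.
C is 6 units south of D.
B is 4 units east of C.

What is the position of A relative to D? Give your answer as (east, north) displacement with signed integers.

Answer: A is at (east=-1, north=-11) relative to D.

Derivation:
Place D at the origin (east=0, north=0).
  C is 6 units south of D: delta (east=+0, north=-6); C at (east=0, north=-6).
  B is 4 units east of C: delta (east=+4, north=+0); B at (east=4, north=-6).
  A is 5 units southwest of B: delta (east=-5, north=-5); A at (east=-1, north=-11).
Therefore A relative to D: (east=-1, north=-11).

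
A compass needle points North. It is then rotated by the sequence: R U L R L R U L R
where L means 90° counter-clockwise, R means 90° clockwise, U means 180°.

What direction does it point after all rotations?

Start: North
  R (right (90° clockwise)) -> East
  U (U-turn (180°)) -> West
  L (left (90° counter-clockwise)) -> South
  R (right (90° clockwise)) -> West
  L (left (90° counter-clockwise)) -> South
  R (right (90° clockwise)) -> West
  U (U-turn (180°)) -> East
  L (left (90° counter-clockwise)) -> North
  R (right (90° clockwise)) -> East
Final: East

Answer: Final heading: East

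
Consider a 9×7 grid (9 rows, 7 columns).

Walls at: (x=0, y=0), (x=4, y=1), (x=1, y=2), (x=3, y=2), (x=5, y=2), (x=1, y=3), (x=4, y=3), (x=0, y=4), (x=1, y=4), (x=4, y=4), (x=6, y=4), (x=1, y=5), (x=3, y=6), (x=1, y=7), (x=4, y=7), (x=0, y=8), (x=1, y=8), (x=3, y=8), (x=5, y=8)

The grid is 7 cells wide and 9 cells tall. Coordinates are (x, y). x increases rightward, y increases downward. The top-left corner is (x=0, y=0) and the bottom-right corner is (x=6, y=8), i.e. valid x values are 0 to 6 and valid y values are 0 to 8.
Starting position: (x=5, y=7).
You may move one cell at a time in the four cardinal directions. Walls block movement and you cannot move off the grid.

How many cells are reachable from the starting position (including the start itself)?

BFS flood-fill from (x=5, y=7):
  Distance 0: (x=5, y=7)
  Distance 1: (x=5, y=6), (x=6, y=7)
  Distance 2: (x=5, y=5), (x=4, y=6), (x=6, y=6), (x=6, y=8)
  Distance 3: (x=5, y=4), (x=4, y=5), (x=6, y=5)
  Distance 4: (x=5, y=3), (x=3, y=5)
  Distance 5: (x=6, y=3), (x=3, y=4), (x=2, y=5)
  Distance 6: (x=6, y=2), (x=3, y=3), (x=2, y=4), (x=2, y=6)
  Distance 7: (x=6, y=1), (x=2, y=3), (x=1, y=6), (x=2, y=7)
  Distance 8: (x=6, y=0), (x=5, y=1), (x=2, y=2), (x=0, y=6), (x=3, y=7), (x=2, y=8)
  Distance 9: (x=5, y=0), (x=2, y=1), (x=0, y=5), (x=0, y=7)
  Distance 10: (x=2, y=0), (x=4, y=0), (x=1, y=1), (x=3, y=1)
  Distance 11: (x=1, y=0), (x=3, y=0), (x=0, y=1)
  Distance 12: (x=0, y=2)
  Distance 13: (x=0, y=3)
Total reachable: 42 (grid has 44 open cells total)

Answer: Reachable cells: 42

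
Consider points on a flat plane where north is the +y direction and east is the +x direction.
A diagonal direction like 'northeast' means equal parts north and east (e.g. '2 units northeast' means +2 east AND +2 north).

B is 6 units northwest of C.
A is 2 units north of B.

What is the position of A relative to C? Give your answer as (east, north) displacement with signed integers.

Answer: A is at (east=-6, north=8) relative to C.

Derivation:
Place C at the origin (east=0, north=0).
  B is 6 units northwest of C: delta (east=-6, north=+6); B at (east=-6, north=6).
  A is 2 units north of B: delta (east=+0, north=+2); A at (east=-6, north=8).
Therefore A relative to C: (east=-6, north=8).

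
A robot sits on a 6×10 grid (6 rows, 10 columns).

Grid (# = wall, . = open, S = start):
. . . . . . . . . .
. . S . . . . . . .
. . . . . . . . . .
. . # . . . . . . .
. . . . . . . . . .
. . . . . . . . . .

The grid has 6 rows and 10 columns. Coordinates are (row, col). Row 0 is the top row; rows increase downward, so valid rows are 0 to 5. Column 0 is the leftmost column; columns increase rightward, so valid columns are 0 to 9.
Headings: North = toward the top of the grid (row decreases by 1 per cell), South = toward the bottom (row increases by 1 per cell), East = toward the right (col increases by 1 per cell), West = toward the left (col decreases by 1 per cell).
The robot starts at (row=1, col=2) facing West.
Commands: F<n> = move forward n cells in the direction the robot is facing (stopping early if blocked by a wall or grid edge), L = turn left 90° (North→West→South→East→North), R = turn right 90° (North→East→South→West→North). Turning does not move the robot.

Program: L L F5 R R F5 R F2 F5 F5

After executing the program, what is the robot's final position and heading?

Answer: Final position: (row=0, col=2), facing North

Derivation:
Start: (row=1, col=2), facing West
  L: turn left, now facing South
  L: turn left, now facing East
  F5: move forward 5, now at (row=1, col=7)
  R: turn right, now facing South
  R: turn right, now facing West
  F5: move forward 5, now at (row=1, col=2)
  R: turn right, now facing North
  F2: move forward 1/2 (blocked), now at (row=0, col=2)
  F5: move forward 0/5 (blocked), now at (row=0, col=2)
  F5: move forward 0/5 (blocked), now at (row=0, col=2)
Final: (row=0, col=2), facing North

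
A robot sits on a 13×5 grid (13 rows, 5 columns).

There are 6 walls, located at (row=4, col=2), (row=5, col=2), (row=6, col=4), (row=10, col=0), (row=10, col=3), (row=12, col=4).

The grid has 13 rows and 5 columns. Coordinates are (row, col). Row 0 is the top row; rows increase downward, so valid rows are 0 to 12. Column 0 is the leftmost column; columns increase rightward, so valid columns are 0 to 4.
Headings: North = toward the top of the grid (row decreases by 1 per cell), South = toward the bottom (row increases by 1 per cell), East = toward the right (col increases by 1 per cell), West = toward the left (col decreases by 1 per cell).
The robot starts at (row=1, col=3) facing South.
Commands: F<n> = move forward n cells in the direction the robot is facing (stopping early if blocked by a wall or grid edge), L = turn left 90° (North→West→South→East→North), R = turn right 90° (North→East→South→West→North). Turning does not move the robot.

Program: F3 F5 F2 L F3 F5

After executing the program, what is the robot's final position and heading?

Start: (row=1, col=3), facing South
  F3: move forward 3, now at (row=4, col=3)
  F5: move forward 5, now at (row=9, col=3)
  F2: move forward 0/2 (blocked), now at (row=9, col=3)
  L: turn left, now facing East
  F3: move forward 1/3 (blocked), now at (row=9, col=4)
  F5: move forward 0/5 (blocked), now at (row=9, col=4)
Final: (row=9, col=4), facing East

Answer: Final position: (row=9, col=4), facing East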